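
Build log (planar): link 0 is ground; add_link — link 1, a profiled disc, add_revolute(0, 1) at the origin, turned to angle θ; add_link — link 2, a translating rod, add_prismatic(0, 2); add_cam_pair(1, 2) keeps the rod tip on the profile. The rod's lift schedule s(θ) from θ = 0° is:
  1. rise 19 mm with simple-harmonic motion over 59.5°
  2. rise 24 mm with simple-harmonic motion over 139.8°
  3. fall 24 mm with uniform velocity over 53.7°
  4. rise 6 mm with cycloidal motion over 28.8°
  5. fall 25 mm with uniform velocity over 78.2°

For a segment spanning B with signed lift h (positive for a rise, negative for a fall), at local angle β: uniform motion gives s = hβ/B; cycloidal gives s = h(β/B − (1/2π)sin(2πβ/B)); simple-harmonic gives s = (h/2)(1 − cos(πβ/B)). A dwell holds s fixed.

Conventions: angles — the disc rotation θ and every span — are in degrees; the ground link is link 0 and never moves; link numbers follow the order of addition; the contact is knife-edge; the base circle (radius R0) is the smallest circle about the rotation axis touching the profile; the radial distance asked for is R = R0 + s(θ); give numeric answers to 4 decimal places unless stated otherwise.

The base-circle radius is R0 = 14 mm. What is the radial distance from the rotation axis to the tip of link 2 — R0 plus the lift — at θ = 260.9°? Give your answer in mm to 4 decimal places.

seg 1 [0°–59.5°] simple-harmonic, h=19: full span → s += 19 → s = 19.0000
seg 2 [59.5°–199.3°] simple-harmonic, h=24: full span → s += 24 → s = 43.0000
seg 3 [199.3°–253°] uniform, h=-24: full span → s += -24 → s = 19.0000
seg 4 [253°–281.8°] cycloidal, h=6: θ=260.9° here. β=7.9, B=28.8. 6·(0.2743 − sin(2π·0.2743)/(2π)) = 0.7020 → s = 19.7020
R = R0 + s = 14 + 19.7020 = 33.7020

33.7020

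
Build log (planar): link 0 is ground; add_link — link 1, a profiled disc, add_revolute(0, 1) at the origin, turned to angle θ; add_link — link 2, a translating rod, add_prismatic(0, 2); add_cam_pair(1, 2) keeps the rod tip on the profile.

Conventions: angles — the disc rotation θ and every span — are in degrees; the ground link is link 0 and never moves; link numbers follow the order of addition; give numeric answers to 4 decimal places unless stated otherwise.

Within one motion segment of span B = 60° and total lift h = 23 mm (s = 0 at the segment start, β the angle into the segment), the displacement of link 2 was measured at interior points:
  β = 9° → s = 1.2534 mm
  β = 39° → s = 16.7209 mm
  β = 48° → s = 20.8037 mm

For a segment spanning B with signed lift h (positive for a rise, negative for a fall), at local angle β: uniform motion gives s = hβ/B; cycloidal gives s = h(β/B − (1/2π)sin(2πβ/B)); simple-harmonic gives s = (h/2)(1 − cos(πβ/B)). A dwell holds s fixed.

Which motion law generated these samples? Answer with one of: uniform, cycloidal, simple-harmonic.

candidates at β/B = r: uniform s = h·r (linear in β); cycloidal s = h·(r − sin(2πr)/(2π)); simple-harmonic s = (h/2)(1 − cos(πr))
β=9°: printed 1.2534 | uniform 3.4500, cycloidal 0.4885, simple-harmonic 1.2534
β=39°: printed 16.7209 | uniform 14.9500, cycloidal 17.9115, simple-harmonic 16.7209
β=48°: printed 20.8037 | uniform 18.4000, cycloidal 21.8814, simple-harmonic 20.8037
only one law matches every sample → simple-harmonic

simple-harmonic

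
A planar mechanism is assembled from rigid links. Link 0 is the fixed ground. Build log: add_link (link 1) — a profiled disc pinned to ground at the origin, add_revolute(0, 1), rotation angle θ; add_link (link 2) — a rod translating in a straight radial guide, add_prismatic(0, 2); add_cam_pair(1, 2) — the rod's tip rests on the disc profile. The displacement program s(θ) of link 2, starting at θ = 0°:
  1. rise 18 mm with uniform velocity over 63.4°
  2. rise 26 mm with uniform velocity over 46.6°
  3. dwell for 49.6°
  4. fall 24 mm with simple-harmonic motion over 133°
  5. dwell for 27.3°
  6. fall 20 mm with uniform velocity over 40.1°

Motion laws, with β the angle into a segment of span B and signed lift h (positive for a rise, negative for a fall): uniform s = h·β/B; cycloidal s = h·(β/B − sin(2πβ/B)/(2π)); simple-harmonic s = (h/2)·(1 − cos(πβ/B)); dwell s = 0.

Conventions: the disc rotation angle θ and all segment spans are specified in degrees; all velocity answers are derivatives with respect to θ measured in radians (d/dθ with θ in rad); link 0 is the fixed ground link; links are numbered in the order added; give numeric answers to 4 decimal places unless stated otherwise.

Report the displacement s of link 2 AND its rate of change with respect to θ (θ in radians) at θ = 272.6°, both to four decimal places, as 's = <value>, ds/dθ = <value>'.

seg 1 [0°–63.4°] uniform, h=18: full span → s += 18 → s = 18.0000
seg 2 [63.4°–110°] uniform, h=26: full span → s += 26 → s = 44.0000
seg 3 [110°–159.6°] dwell: s stays 44.0000
seg 4 [159.6°–292.6°] simple-harmonic, h=-24: θ=272.6° here. β=113, B=133. -24/2·(1 − cos(π·0.8496)) = -22.6856 → s = 21.3144
velocity in seg [159.6°–292.6°] (simple-harmonic), θ in radians: β = 113° = 1.9722 rad, B = 133° = 2.3213 rad; ds/dθ = (πh/(2B)) sin(πβ/B) = (π·(-24)/(2·2.3213)) sin(π·0.8496) = -7.390164 mm/rad

s = 21.3144, ds/dθ = -7.3902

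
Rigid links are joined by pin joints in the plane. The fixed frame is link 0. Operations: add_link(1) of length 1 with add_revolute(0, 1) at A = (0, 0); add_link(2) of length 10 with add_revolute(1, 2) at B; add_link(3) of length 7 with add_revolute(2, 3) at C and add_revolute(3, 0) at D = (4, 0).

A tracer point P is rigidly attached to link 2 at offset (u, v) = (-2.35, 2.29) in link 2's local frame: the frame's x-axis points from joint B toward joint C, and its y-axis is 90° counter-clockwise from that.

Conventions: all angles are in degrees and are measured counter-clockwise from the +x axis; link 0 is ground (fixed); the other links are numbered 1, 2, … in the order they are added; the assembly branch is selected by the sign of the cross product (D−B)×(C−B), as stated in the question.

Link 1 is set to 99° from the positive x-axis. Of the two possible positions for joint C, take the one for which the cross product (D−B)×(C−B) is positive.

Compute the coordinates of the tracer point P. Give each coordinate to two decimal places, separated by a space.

A=(0,0), D=(4.00,0)
B = A + 1.00·(cos99°, sin99°) = (-0.1564, 0.9877)
|BD| = 4.2722
circle(B,10.00) ∩ circle(D,7.00): a=8.1049, h=5.8575
  candidates: C₊=(9.0831,4.8127) cross=25.024; C₋=(6.3747,-6.5849) cross=-25.024
  branch + wants cross > 0 → take C=(9.0831,4.8127) (cross=25.024)
ex = (C−B)/|BC| = (0.9240,0.3825); ey = (-0.3825,0.9240)
P = B + -2.35·ex + 2.29·ey = (-3.2037,2.2047)

-3.20 2.20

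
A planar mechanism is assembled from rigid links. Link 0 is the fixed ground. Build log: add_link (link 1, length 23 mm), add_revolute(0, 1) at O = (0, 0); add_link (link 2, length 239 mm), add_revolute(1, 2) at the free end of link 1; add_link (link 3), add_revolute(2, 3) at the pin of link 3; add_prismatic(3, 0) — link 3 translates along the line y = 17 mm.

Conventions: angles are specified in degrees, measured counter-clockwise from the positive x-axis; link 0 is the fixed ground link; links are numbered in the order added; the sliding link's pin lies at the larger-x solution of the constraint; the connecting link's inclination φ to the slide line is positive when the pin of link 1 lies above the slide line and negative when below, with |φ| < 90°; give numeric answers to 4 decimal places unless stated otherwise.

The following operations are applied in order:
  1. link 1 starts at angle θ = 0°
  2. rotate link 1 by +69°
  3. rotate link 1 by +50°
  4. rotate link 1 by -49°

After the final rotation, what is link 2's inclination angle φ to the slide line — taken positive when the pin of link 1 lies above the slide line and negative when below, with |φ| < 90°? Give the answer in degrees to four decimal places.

geometry: r = 23 mm, L = 239 mm, e = 17 mm; θ starts at 0°
rotate link 1 by +69°: θ ← 0° +69° = 69°
rotate link 1 by +50°: θ ← 69° +50° = 119°
rotate link 1 by -49°: θ ← 119° -49° = 70°
h = r sin θ − e = 21.612930 − 17 = 4.612930
sin φ = h / L = 4.612930 / 239 = 0.01930096
φ = arcsin(0.01930096) = 1.105932°

1.1059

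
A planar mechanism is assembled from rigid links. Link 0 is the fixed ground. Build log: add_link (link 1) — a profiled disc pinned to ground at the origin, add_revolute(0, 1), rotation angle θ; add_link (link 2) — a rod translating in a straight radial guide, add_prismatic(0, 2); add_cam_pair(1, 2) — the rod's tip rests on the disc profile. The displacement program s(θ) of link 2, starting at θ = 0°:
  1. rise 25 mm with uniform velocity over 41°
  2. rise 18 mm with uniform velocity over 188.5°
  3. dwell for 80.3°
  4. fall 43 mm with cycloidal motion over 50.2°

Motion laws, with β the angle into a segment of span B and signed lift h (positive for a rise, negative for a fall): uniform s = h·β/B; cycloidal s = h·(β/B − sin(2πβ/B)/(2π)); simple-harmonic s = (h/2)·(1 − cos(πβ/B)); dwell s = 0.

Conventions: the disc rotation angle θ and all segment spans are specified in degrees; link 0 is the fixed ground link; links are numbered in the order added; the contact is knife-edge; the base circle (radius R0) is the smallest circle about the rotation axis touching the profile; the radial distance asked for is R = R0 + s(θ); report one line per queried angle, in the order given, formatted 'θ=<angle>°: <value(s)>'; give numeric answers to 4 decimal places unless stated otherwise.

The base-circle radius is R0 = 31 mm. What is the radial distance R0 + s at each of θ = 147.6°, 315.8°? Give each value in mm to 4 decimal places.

seg 1 [0°–41°] uniform, h=25: full span → s += 25 → s = 25.0000
seg 2 [41°–229.5°] uniform, h=18: θ=147.6° here. β=106.6, B=188.5. 18·106.6/188.5 = 10.1793 → s = 35.1793
seg 2 [41°–229.5°] uniform, h=18: full span → s += 18 → s = 43.0000
seg 3 [229.5°–309.8°] dwell: s stays 43.0000
seg 4 [309.8°–360°] cycloidal, h=-43: θ=315.8° here. β=6, B=50.2. -43·(0.1195 − sin(2π·0.1195)/(2π)) = -0.4696 → s = 42.5304
θ=147.6°: R = R0 + s = 31 + 35.1793 = 66.1793
θ=315.8°: R = R0 + s = 31 + 42.5304 = 73.5304

θ=147.6°: 66.1793
θ=315.8°: 73.5304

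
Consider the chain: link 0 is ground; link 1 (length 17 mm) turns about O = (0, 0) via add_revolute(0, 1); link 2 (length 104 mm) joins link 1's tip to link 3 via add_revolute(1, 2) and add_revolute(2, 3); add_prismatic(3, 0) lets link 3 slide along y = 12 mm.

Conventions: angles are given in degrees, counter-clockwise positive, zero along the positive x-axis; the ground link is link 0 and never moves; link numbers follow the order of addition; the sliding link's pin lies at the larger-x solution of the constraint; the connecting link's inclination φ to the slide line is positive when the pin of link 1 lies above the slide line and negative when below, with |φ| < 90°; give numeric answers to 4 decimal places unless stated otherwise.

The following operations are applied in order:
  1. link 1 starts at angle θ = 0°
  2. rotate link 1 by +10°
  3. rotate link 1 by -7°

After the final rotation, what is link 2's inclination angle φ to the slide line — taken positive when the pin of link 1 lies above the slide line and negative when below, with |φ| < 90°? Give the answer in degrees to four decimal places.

geometry: r = 17 mm, L = 104 mm, e = 12 mm; θ starts at 0°
rotate link 1 by +10°: θ ← 0° +10° = 10°
rotate link 1 by -7°: θ ← 10° -7° = 3°
h = r sin θ − e = 0.889711 − 12 = -11.110289
sin φ = h / L = -11.110289 / 104 = -0.10682970
φ = arcsin(-0.10682970) = -6.132594°

-6.1326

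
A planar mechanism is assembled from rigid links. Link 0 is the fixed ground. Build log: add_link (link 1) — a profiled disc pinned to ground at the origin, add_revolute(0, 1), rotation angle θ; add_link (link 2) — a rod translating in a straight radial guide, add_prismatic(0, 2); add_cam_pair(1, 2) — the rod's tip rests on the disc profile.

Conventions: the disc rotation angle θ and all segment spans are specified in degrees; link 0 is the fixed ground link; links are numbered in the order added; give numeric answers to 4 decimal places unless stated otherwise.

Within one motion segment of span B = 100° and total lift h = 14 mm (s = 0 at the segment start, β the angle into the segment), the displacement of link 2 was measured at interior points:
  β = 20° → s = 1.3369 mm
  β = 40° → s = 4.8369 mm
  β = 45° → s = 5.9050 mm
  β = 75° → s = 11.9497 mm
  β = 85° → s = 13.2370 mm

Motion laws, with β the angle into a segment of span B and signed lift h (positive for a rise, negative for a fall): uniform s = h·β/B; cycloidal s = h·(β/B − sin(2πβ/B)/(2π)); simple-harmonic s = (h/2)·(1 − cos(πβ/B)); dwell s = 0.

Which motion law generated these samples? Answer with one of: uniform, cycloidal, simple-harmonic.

candidates at β/B = r: uniform s = h·r (linear in β); cycloidal s = h·(r − sin(2πr)/(2π)); simple-harmonic s = (h/2)(1 − cos(πr))
β=20°: printed 1.3369 | uniform 2.8000, cycloidal 0.6809, simple-harmonic 1.3369
β=40°: printed 4.8369 | uniform 5.6000, cycloidal 4.2903, simple-harmonic 4.8369
β=45°: printed 5.9050 | uniform 6.3000, cycloidal 5.6115, simple-harmonic 5.9050
β=75°: printed 11.9497 | uniform 10.5000, cycloidal 12.7282, simple-harmonic 11.9497
β=85°: printed 13.2370 | uniform 11.9000, cycloidal 13.7026, simple-harmonic 13.2370
only one law matches every sample → simple-harmonic

simple-harmonic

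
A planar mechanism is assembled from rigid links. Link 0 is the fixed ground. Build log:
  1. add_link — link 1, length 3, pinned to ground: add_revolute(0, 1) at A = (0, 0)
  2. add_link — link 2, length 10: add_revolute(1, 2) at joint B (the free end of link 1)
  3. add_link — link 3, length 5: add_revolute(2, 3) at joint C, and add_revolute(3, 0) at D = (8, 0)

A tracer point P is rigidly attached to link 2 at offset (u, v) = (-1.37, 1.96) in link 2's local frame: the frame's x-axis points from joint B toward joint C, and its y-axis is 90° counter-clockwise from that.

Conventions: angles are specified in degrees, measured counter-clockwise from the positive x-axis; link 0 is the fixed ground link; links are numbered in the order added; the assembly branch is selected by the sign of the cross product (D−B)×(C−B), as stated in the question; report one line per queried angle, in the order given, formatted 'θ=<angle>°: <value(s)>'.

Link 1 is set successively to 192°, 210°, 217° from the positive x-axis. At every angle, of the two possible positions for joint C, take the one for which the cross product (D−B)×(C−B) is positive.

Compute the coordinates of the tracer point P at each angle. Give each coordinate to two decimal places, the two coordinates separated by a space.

A=(0,0), D=(8.00,0)
θ=192°: B = A + 3.00·(cos192°, sin192°) = (-2.9344, -0.6237)
θ=192°: |BD| = 10.9522
θ=192°: circle(B,10.00) ∩ circle(D,5.00): a=8.9001, h=4.5595
θ=192°:   candidates: C₊=(5.6915,4.4352) cross=49.936; C₋=(6.2108,-4.6689) cross=-49.936
θ=192°:   branch + wants cross > 0 → take C=(5.6915,4.4352) (cross=49.936)
θ=192°: ex = (C−B)/|BC| = (0.8626,0.5059); ey = (-0.5059,0.8626)
θ=192°: P = B + -1.37·ex + 1.96·ey = (-5.1077,0.3739)
θ=210°: B = A + 3.00·(cos210°, sin210°) = (-2.5981, -1.5000)
θ=210°: |BD| = 10.7037
θ=210°: circle(B,10.00) ∩ circle(D,5.00): a=8.8553, h=4.6458
θ=210°:   candidates: C₊=(5.5188,4.3409) cross=49.727; C₋=(6.8209,-4.8590) cross=-49.727
θ=210°:   branch + wants cross > 0 → take C=(5.5188,4.3409) (cross=49.727)
θ=210°: ex = (C−B)/|BC| = (0.8117,0.5841); ey = (-0.5841,0.8117)
θ=210°: P = B + -1.37·ex + 1.96·ey = (-4.8549,-0.7093)
θ=217°: B = A + 3.00·(cos217°, sin217°) = (-2.3959, -1.8054)
θ=217°: |BD| = 10.5515
θ=217°: circle(B,10.00) ∩ circle(D,5.00): a=8.8297, h=4.6942
θ=217°:   candidates: C₊=(5.5004,4.3304) cross=49.531; C₋=(7.1068,-4.9196) cross=-49.531
θ=217°:   branch + wants cross > 0 → take C=(5.5004,4.3304) (cross=49.531)
θ=217°: ex = (C−B)/|BC| = (0.7896,0.6136); ey = (-0.6136,0.7896)
θ=217°: P = B + -1.37·ex + 1.96·ey = (-4.6803,-1.0984)

θ=192°: -5.11 0.37
θ=210°: -4.85 -0.71
θ=217°: -4.68 -1.10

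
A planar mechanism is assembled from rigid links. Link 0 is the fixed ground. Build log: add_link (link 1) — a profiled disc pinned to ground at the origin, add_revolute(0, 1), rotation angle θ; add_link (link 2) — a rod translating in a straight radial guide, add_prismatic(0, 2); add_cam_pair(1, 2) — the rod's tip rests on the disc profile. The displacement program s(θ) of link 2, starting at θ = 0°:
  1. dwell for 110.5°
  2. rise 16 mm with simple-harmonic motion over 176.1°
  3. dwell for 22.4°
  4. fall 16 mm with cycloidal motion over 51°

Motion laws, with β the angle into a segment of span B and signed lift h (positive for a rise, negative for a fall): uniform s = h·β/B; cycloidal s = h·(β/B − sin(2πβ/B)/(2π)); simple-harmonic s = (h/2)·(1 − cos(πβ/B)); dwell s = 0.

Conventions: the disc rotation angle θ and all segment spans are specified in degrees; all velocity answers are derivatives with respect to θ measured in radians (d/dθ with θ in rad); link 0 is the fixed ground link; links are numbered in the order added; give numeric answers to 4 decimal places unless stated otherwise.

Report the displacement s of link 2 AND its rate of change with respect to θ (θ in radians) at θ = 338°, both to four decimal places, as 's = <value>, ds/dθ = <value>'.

seg 1 [0°–110.5°] dwell: s stays 0.0000
seg 2 [110.5°–286.6°] simple-harmonic, h=16: full span → s += 16 → s = 16.0000
seg 3 [286.6°–309°] dwell: s stays 16.0000
seg 4 [309°–360°] cycloidal, h=-16: θ=338° here. β=29, B=51. -16·(0.5686 − sin(2π·0.5686)/(2π)) = -10.1624 → s = 5.8376
velocity in seg [309°–360°] (cycloidal), θ in radians: β = 29° = 0.5061 rad, B = 51° = 0.8901 rad; ds/dθ = (h/B)(1 − cos(2πβ/B)) = ((-16)/0.8901)(1 − cos(2π·0.5686)) = -34.304943 mm/rad

s = 5.8376, ds/dθ = -34.3049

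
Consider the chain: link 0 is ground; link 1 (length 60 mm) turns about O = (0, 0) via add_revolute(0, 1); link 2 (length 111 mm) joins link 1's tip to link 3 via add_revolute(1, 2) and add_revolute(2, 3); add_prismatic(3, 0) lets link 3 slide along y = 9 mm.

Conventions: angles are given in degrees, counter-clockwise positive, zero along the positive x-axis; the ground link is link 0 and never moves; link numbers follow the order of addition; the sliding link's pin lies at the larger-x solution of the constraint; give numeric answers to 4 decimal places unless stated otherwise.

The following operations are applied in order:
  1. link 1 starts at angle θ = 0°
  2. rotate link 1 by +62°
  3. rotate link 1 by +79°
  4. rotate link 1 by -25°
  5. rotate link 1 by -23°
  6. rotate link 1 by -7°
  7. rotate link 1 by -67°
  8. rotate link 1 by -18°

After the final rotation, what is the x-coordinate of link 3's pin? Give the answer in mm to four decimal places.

geometry: r = 60 mm, L = 111 mm, e = 9 mm; θ starts at 0°
rotate link 1 by +62°: θ ← 0° +62° = 62°
rotate link 1 by +79°: θ ← 62° +79° = 141°
rotate link 1 by -25°: θ ← 141° -25° = 116°
rotate link 1 by -23°: θ ← 116° -23° = 93°
rotate link 1 by -7°: θ ← 93° -7° = 86°
rotate link 1 by -67°: θ ← 86° -67° = 19°
rotate link 1 by -18°: θ ← 19° -18° = 1°
crank pin P = (r cos θ, r sin θ) = (59.990862, 1.047144)
h = r sin θ − e = 1.047144 − 9 = -7.952856
x = r cos θ + √(L² − h²) = 59.990862 + 110.714733 = 170.705595

170.7056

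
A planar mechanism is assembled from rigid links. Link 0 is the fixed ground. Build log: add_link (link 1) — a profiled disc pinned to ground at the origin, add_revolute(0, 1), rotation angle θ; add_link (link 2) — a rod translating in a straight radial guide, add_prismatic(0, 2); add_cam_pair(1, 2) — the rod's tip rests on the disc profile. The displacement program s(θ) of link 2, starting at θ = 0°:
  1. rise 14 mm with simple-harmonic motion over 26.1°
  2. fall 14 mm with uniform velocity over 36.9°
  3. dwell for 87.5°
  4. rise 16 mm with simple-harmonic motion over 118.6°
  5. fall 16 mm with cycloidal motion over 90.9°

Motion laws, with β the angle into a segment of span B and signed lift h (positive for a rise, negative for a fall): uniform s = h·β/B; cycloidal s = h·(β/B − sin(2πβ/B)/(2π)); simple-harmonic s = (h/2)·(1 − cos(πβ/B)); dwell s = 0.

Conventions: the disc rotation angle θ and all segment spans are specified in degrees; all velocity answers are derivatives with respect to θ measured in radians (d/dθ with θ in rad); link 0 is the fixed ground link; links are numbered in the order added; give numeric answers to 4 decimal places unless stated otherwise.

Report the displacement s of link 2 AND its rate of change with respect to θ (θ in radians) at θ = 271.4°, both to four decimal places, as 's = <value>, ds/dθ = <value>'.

seg 1 [0°–26.1°] simple-harmonic, h=14: full span → s += 14 → s = 14.0000
seg 2 [26.1°–63°] uniform, h=-14: full span → s += -14 → s = 0.0000
seg 3 [63°–150.5°] dwell: s stays 0.0000
seg 4 [150.5°–269.1°] simple-harmonic, h=16: full span → s += 16 → s = 16.0000
seg 5 [269.1°–360°] cycloidal, h=-16: θ=271.4° here. β=2.3, B=90.9. -16·(0.0253 − sin(2π·0.0253)/(2π)) = -0.0017 → s = 15.9983
velocity in seg [269.1°–360°] (cycloidal), θ in radians: β = 2.3° = 0.0401 rad, B = 90.9° = 1.5865 rad; ds/dθ = (h/B)(1 − cos(2πβ/B)) = ((-16)/1.5865)(1 − cos(2π·0.0253)) = -0.127181 mm/rad

s = 15.9983, ds/dθ = -0.1272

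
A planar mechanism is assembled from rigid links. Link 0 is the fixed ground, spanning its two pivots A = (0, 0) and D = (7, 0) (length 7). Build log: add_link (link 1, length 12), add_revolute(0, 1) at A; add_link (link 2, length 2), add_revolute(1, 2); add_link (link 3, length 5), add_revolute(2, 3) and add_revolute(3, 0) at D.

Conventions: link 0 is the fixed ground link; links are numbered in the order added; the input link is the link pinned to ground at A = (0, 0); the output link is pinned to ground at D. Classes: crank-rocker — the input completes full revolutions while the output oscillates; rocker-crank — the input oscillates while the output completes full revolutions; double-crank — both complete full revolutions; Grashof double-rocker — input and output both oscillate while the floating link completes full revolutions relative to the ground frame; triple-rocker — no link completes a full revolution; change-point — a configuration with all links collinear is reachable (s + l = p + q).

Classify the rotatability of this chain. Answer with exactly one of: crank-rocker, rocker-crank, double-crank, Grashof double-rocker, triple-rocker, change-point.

lengths: ground=7, input=12, coupler=2, output=5
sorted: s=2 (shortest), l=12 (longest), p+q=12
s + l = 14 vs p + q = 12
s + l > p + q → non-Grashof → no link fully rotates → triple-rocker

triple-rocker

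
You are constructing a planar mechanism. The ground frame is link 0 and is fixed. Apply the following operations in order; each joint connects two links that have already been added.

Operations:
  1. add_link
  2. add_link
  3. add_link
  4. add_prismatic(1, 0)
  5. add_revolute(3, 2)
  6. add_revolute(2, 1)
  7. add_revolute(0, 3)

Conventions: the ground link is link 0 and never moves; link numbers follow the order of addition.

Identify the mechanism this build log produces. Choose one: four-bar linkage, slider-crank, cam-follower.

links: 4 (incl. ground); joints: 3 revolute, 1 prismatic, 0 higher (cam) pair, forming one closed loop
4 links, 3 revolutes + 1 prismatic in one loop → slider-crank

slider-crank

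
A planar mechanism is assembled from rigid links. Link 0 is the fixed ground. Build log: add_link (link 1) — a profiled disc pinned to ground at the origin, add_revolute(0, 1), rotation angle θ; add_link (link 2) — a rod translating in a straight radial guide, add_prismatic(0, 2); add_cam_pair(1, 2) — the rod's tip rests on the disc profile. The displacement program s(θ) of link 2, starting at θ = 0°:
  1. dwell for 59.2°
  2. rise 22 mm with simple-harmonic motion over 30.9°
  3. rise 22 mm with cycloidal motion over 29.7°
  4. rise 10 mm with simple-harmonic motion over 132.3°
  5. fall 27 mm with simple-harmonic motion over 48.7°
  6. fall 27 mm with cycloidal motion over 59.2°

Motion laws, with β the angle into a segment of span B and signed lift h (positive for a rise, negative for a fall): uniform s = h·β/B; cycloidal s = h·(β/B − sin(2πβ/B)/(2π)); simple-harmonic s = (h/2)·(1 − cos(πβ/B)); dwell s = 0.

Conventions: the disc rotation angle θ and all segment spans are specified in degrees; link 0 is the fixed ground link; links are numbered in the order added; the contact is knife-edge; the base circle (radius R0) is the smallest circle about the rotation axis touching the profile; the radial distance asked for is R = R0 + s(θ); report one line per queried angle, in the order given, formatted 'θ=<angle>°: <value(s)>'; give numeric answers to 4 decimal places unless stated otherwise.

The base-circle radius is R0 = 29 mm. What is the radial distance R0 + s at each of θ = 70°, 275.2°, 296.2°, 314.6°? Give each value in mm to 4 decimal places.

seg 1 [0°–59.2°] dwell: s stays 0.0000
seg 2 [59.2°–90.1°] simple-harmonic, h=22: θ=70° here. β=10.8, B=30.9. 22/2·(1 − cos(π·0.3495)) = 5.9912 → s = 5.9912
seg 2 [59.2°–90.1°] simple-harmonic, h=22: full span → s += 22 → s = 22.0000
seg 3 [90.1°–119.8°] cycloidal, h=22: full span → s += 22 → s = 44.0000
seg 4 [119.8°–252.1°] simple-harmonic, h=10: full span → s += 10 → s = 54.0000
seg 5 [252.1°–300.8°] simple-harmonic, h=-27: θ=275.2° here. β=23.1, B=48.7. -27/2·(1 − cos(π·0.4743)) = -12.4126 → s = 41.5874
seg 5 [252.1°–300.8°] simple-harmonic, h=-27: θ=296.2° here. β=44.1, B=48.7. -27/2·(1 − cos(π·0.9055)) = -26.4100 → s = 27.5900
seg 5 [252.1°–300.8°] simple-harmonic, h=-27: full span → s += -27 → s = 27.0000
seg 6 [300.8°–360°] cycloidal, h=-27: θ=314.6° here. β=13.8, B=59.2. -27·(0.2331 − sin(2π·0.2331)/(2π)) = -2.0209 → s = 24.9791
θ=70°: R = R0 + s = 29 + 5.9912 = 34.9912
θ=275.2°: R = R0 + s = 29 + 41.5874 = 70.5874
θ=296.2°: R = R0 + s = 29 + 27.5900 = 56.5900
θ=314.6°: R = R0 + s = 29 + 24.9791 = 53.9791

θ=70°: 34.9912
θ=275.2°: 70.5874
θ=296.2°: 56.5900
θ=314.6°: 53.9791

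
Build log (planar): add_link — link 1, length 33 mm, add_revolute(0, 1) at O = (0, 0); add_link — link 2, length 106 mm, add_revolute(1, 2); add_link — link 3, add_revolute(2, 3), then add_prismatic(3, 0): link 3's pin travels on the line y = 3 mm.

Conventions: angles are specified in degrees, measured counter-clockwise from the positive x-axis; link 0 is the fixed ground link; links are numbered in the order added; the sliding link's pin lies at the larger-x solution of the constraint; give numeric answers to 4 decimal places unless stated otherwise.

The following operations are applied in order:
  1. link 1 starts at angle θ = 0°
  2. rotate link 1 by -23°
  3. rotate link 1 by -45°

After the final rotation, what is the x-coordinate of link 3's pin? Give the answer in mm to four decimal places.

geometry: r = 33 mm, L = 106 mm, e = 3 mm; θ starts at 0°
rotate link 1 by -23°: θ ← 0° -23° = -23°
rotate link 1 by -45°: θ ← -23° -45° = -68°
crank pin P = (r cos θ, r sin θ) = (12.362018, -30.597067)
h = r sin θ − e = -30.597067 − 3 = -33.597067
x = r cos θ + √(L² − h²) = 12.362018 + 100.534756 = 112.896773

112.8968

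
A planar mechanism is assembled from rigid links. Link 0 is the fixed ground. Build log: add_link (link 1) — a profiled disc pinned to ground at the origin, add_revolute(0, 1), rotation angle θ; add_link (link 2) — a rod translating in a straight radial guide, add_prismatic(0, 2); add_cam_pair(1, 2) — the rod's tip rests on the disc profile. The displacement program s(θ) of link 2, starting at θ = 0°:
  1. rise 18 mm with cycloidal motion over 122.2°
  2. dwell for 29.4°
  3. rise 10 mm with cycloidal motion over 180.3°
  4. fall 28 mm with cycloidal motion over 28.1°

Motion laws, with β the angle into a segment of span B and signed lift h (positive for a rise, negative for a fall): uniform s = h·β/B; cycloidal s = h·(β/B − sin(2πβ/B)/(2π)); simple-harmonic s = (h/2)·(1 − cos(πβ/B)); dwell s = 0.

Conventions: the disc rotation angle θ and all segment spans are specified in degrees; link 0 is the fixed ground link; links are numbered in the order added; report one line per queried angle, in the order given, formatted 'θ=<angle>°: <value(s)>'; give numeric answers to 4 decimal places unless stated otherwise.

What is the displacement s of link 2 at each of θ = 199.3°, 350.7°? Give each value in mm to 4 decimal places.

seg 1 [0°–122.2°] cycloidal, h=18: full span → s += 18 → s = 18.0000
seg 2 [122.2°–151.6°] dwell: s stays 18.0000
seg 3 [151.6°–331.9°] cycloidal, h=10: θ=199.3° here. β=47.7, B=180.3. 10·(0.2646 − sin(2π·0.2646)/(2π)) = 1.0607 → s = 19.0607
seg 3 [151.6°–331.9°] cycloidal, h=10: full span → s += 10 → s = 28.0000
seg 4 [331.9°–360°] cycloidal, h=-28: θ=350.7° here. β=18.8, B=28.1. -28·(0.6690 − sin(2π·0.6690)/(2π)) = -22.6252 → s = 5.3748

θ=199.3°: 19.0607
θ=350.7°: 5.3748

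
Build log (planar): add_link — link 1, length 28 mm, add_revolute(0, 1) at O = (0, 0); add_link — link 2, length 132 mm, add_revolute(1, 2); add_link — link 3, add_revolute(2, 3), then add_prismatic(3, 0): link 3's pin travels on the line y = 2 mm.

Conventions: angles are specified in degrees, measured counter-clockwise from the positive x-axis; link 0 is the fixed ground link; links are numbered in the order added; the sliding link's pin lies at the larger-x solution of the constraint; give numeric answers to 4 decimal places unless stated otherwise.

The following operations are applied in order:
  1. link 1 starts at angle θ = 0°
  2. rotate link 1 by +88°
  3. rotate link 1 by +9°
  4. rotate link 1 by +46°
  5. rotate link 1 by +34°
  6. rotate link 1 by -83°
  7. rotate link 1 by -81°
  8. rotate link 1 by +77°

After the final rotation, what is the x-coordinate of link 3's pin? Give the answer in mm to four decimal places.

geometry: r = 28 mm, L = 132 mm, e = 2 mm; θ starts at 0°
rotate link 1 by +88°: θ ← 0° +88° = 88°
rotate link 1 by +9°: θ ← 88° +9° = 97°
rotate link 1 by +46°: θ ← 97° +46° = 143°
rotate link 1 by +34°: θ ← 143° +34° = 177°
rotate link 1 by -83°: θ ← 177° -83° = 94°
rotate link 1 by -81°: θ ← 94° -81° = 13°
rotate link 1 by +77°: θ ← 13° +77° = 90°
crank pin P = (r cos θ, r sin θ) = (0.000000, 28.000000)
h = r sin θ − e = 28.000000 − 2 = 26.000000
x = r cos θ + √(L² − h²) = 0.000000 + 129.414064 = 129.414064

129.4141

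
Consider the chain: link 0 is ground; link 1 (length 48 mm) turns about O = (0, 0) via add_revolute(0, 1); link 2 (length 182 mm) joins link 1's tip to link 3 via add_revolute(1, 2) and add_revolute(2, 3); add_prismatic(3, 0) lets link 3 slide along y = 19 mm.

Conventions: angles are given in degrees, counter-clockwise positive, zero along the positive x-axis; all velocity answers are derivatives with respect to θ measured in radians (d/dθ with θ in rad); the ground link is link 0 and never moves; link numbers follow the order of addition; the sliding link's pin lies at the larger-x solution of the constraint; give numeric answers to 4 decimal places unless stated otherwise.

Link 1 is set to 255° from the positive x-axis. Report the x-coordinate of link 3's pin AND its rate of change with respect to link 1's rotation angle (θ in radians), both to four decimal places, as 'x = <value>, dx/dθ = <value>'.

geometry: r = 48 mm, L = 182 mm, e = 19 mm
crank pin P = (r cos θ, r sin θ) = (-12.423314, -46.364440)
h = r sin θ − e = -46.364440 − 19 = -65.364440
x = r cos θ + √(L² − h²) = -12.423314 + 169.857264 = 157.433950
dx/dθ = −r sin θ − h·r cos θ/√(L² − h²) (θ in radians; h = -65.364440) = 41.583702

x = 157.4339, dx/dθ = 41.5837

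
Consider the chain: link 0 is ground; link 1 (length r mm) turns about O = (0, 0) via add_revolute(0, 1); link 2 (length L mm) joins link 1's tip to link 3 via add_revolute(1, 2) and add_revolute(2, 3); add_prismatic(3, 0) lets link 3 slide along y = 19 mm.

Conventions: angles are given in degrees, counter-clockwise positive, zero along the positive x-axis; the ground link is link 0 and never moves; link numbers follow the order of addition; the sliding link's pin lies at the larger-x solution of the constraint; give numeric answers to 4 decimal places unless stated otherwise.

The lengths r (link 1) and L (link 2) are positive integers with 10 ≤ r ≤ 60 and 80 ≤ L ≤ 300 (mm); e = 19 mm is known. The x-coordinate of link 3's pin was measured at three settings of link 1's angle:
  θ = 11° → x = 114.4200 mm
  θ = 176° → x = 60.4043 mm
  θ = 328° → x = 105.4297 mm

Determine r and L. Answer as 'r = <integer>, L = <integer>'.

constraint per measurement: (x − r cos θ)² + (r sin θ − e)² = L²
subtracting the θ₁ and θ₂ equations cancels the r² and L² terms:
r = (x₁² − x₂²) / (2[(x₁cos θ₁ + e sin θ₁) − (x₂cos θ₂ + e sin θ₂)]) = 27.0000 → r = 27
L² = (x₁ − r cos θ₁)² + (r sin θ₁ − e)² = 7921.0061 → L = 89.0000 → L = 89
check at θ₃=328°: x = 105.4297 (printed 105.4297) ✓

r = 27, L = 89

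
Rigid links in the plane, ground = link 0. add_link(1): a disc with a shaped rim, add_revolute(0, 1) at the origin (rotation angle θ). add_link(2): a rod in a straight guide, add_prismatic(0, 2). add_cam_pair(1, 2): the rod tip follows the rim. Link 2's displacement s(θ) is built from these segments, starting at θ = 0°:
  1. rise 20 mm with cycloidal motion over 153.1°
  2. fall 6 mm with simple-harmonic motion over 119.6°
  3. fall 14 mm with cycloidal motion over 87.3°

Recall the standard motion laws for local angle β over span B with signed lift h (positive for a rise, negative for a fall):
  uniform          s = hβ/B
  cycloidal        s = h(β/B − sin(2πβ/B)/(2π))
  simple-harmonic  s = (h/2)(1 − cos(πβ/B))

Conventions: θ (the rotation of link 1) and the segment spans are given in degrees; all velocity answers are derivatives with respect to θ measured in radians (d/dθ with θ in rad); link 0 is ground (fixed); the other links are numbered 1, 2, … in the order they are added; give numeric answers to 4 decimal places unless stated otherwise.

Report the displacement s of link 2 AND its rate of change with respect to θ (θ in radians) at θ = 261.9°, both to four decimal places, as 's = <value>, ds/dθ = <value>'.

segment 1 (0° to 153.1°, cycloidal, h = 20) is passed completely: s = 0.0000 + (20) = 20.0000
θ = 261.9° falls in segment 2 (153.1° to 272.7°, simple-harmonic, h = -6): β = 261.9 − 153.1 = 108.8°, B = 119.6°; Δs = -6/2·(1 − cos(π·0.9097)) = -5.8801; s = 20.0000 − 5.8801 = 14.1199
velocity in seg [153.1°–272.7°] (simple-harmonic), θ in radians: β = 108.8° = 1.8989 rad, B = 119.6° = 2.0874 rad; ds/dθ = (πh/(2B)) sin(πβ/B) = (π·(-6)/(2·2.0874)) sin(π·0.9097) = -1.263758 mm/rad

s = 14.1199, ds/dθ = -1.2638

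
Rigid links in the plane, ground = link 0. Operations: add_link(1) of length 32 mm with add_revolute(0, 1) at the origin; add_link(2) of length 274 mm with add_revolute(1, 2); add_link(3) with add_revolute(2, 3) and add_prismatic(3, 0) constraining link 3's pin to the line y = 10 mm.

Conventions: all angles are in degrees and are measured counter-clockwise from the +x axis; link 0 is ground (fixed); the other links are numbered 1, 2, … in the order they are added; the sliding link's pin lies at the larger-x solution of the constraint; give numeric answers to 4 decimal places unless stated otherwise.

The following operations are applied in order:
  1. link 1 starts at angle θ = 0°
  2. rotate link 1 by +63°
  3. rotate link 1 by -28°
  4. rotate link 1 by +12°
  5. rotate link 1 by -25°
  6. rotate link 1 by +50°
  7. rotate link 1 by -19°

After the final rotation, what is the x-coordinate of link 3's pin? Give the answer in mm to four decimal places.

geometry: r = 32 mm, L = 274 mm, e = 10 mm; θ starts at 0°
rotate link 1 by +63°: θ ← 0° +63° = 63°
rotate link 1 by -28°: θ ← 63° -28° = 35°
rotate link 1 by +12°: θ ← 35° +12° = 47°
rotate link 1 by -25°: θ ← 47° -25° = 22°
rotate link 1 by +50°: θ ← 22° +50° = 72°
rotate link 1 by -19°: θ ← 72° -19° = 53°
crank pin P = (r cos θ, r sin θ) = (19.258081, 25.556336)
h = r sin θ − e = 25.556336 − 10 = 15.556336
x = r cos θ + √(L² − h²) = 19.258081 + 273.558038 = 292.816119

292.8161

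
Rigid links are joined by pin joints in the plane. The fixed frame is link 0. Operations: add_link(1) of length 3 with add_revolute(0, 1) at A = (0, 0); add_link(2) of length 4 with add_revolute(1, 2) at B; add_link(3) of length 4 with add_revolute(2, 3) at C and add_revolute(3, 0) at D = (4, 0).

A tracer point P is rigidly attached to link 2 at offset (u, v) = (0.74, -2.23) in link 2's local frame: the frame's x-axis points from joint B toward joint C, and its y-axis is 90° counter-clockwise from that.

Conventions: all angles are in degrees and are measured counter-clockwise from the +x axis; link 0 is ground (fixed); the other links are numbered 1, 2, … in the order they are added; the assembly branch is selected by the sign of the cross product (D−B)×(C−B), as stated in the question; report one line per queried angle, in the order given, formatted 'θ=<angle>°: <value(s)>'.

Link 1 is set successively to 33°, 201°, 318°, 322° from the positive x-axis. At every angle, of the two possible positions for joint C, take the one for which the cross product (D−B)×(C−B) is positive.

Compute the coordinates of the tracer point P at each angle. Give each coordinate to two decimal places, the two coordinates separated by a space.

A=(0,0), D=(4.00,0)
θ=33°: B = A + 3.00·(cos33°, sin33°) = (2.5160, 1.6339)
θ=33°: |BD| = 2.2072
θ=33°: circle(B,4.00) ∩ circle(D,4.00): a=1.1036, h=3.8447
θ=33°:   candidates: C₊=(6.1041,3.4019) cross=8.486; C₋=(0.4119,-1.7680) cross=-8.486
θ=33°:   branch + wants cross > 0 → take C=(6.1041,3.4019) (cross=8.486)
θ=33°: ex = (C−B)/|BC| = (0.8970,0.4420); ey = (-0.4420,0.8970)
θ=33°: P = B + 0.74·ex + -2.23·ey = (4.1654,-0.0394)
θ=201°: B = A + 3.00·(cos201°, sin201°) = (-2.8007, -1.0751)
θ=201°: |BD| = 6.8852
θ=201°: circle(B,4.00) ∩ circle(D,4.00): a=3.4426, h=2.0368
θ=201°:   candidates: C₊=(0.2816,1.4743) cross=14.024; C₋=(0.9177,-2.5494) cross=-14.024
θ=201°:   branch + wants cross > 0 → take C=(0.2816,1.4743) (cross=14.024)
θ=201°: ex = (C−B)/|BC| = (0.7706,0.6373); ey = (-0.6373,0.7706)
θ=201°: P = B + 0.74·ex + -2.23·ey = (-0.8092,-2.3219)
θ=318°: B = A + 3.00·(cos318°, sin318°) = (2.2294, -2.0074)
θ=318°: |BD| = 2.6767
θ=318°: circle(B,4.00) ∩ circle(D,4.00): a=1.3383, h=3.7695
θ=318°:   candidates: C₊=(0.2878,1.4897) cross=10.090; C₋=(5.9417,-3.4971) cross=-10.090
θ=318°:   branch + wants cross > 0 → take C=(0.2878,1.4897) (cross=10.090)
θ=318°: ex = (C−B)/|BC| = (-0.4854,0.8743); ey = (-0.8743,-0.4854)
θ=318°: P = B + 0.74·ex + -2.23·ey = (3.8199,-0.2779)
θ=322°: B = A + 3.00·(cos322°, sin322°) = (2.3640, -1.8470)
θ=322°: |BD| = 2.4673
θ=322°: circle(B,4.00) ∩ circle(D,4.00): a=1.2337, h=3.8050
θ=322°:   candidates: C₊=(0.3337,1.5994) cross=9.388; C₋=(6.0303,-3.4464) cross=-9.388
θ=322°:   branch + wants cross > 0 → take C=(0.3337,1.5994) (cross=9.388)
θ=322°: ex = (C−B)/|BC| = (-0.5076,0.8616); ey = (-0.8616,-0.5076)
θ=322°: P = B + 0.74·ex + -2.23·ey = (3.9098,-0.0775)

θ=33°: 4.17 -0.04
θ=201°: -0.81 -2.32
θ=318°: 3.82 -0.28
θ=322°: 3.91 -0.08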